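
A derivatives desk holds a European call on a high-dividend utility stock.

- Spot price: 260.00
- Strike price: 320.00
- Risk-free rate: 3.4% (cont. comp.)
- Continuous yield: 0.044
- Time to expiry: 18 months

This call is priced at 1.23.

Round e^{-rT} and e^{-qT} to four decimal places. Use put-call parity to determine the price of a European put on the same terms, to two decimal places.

61.94

e^(−qT) = e^(−0.044·1.5) = 0.9361;  e^(−rT) = e^(−0.034·1.5) = 0.9503
Put-call parity: C − P = S·e^(−qT) − K·e^(−rT) = 260·0.9361 − 320·0.9503 = 243.3860 − 304.0960 = -60.7100
P = C − (C − P) = 1.23 − (-60.7100) = 61.9400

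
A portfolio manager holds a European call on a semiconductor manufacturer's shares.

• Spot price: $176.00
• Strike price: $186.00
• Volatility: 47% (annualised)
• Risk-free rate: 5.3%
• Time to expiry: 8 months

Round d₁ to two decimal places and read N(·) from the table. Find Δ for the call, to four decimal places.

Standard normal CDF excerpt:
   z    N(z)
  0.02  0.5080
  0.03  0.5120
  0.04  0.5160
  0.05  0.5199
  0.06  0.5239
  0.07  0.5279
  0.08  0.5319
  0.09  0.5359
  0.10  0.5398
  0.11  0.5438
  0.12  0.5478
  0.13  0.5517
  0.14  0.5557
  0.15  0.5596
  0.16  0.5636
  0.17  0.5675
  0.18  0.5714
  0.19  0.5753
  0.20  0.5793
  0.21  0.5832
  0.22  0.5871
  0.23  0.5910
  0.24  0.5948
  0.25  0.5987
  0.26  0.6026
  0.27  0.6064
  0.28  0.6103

0.5557

σ√T = 0.47 × 0.8165 = 0.3838
d₁ = [ln(176/186) + (0.053 + 0.47²/2)·0.6667] / 0.3838 = [-0.0553 + 0.1090] / 0.3838 = 0.1399 ≈ 0.14
N(d₁) = N(0.14) = 0.5557
Δ_call = N(d₁) = 0.5557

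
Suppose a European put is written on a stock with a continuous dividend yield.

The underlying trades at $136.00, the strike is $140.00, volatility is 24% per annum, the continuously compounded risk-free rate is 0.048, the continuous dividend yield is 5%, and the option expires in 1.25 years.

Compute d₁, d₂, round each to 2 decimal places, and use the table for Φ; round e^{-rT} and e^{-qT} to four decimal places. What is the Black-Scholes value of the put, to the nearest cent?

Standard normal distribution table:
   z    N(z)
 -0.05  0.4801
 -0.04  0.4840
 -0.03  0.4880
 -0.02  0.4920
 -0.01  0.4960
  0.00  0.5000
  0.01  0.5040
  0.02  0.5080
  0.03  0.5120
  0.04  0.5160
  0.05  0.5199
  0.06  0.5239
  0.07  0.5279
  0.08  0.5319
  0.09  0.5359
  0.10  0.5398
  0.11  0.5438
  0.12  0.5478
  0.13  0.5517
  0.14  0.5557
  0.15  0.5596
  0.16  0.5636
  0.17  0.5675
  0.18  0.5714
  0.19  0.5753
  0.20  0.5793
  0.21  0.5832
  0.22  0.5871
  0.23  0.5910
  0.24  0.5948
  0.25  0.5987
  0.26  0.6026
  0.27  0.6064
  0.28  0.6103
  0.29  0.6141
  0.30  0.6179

σ√T = 0.24 × 1.1180 = 0.2683
d₁ = [ln(136/140) + (0.048 − 0.05 + 0.24²/2)·1.25] / 0.2683 = [-0.0290 + 0.0335] / 0.2683 = 0.0168 ⇒ 0.02
d₂ = d₁ − σ√T = 0.0168 − 0.2683 = -0.2515 ⇒ -0.25
e^(−qT) = e^(−0.05·1.25) = 0.9394;  e^(−rT) = e^(−0.048·1.25) = 0.9418
P = 140·0.9418·N(0.25) − 136·0.9394·N(-0.02) = 140·0.9418·0.5987 − 136·0.9394·0.4920 = 78.9398 − 62.8571 = 16.0827

$16.08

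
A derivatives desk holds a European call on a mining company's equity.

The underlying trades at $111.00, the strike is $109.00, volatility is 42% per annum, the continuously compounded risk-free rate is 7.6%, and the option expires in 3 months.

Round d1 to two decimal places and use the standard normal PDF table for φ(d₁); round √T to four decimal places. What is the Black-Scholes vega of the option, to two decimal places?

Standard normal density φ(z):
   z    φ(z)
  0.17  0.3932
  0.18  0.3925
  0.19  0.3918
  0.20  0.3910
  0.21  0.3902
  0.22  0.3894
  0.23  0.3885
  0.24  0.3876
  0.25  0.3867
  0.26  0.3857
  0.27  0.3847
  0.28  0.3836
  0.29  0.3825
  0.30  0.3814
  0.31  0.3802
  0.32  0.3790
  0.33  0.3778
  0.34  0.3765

T = 0.25;  σ√T = 0.2100
d₁ = [ln(111/109) + (0.076 + 0.42²/2)·0.25] / 0.2100 = [0.0182 + 0.0410] / 0.2100 = 0.2821 ≈ 0.28
√T = √0.25 = 0.5000
φ(d₁) = φ(0.28) = 0.3836
vega = S·φ(d₁)·√T = 111·0.3836·0.5000 = 21.2898

21.29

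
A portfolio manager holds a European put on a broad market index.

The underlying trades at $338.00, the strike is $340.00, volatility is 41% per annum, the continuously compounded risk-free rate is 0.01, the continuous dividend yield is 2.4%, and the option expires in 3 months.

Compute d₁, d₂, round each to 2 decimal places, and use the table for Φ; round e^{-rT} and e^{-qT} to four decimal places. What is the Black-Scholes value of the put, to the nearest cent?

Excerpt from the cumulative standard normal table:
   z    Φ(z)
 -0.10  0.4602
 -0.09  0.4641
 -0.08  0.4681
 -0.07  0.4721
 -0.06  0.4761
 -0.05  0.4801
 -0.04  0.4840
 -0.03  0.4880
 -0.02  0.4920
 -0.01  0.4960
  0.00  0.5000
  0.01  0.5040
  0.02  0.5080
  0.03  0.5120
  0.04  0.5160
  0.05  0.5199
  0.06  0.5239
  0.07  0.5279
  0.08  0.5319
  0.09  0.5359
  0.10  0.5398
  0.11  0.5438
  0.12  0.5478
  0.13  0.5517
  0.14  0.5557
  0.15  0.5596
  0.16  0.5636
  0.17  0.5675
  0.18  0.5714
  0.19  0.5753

$29.83

T = 0.25;  σ√T = 0.2050
d₁ = [ln(338/340) + (0.01 − 0.024 + 0.41²/2)·0.25] / 0.2050 = [-0.0059 + 0.0175] / 0.2050 = 0.0566 ⇒ 0.06
d₂ = d₁ − σ√T = 0.0566 − 0.2050 = -0.1484 ⇒ -0.15
exp(−qT) = exp(−0.024·0.25) = 0.9940;  exp(−rT) = exp(−0.01·0.25) = 0.9975
N(−d₂) = N(0.15) = 0.5596;  N(−d₁) = N(-0.06) = 0.4761
P = 340·0.9975·0.5596 − 338·0.9940·0.4761 = 189.7883 − 159.9563 = 29.8321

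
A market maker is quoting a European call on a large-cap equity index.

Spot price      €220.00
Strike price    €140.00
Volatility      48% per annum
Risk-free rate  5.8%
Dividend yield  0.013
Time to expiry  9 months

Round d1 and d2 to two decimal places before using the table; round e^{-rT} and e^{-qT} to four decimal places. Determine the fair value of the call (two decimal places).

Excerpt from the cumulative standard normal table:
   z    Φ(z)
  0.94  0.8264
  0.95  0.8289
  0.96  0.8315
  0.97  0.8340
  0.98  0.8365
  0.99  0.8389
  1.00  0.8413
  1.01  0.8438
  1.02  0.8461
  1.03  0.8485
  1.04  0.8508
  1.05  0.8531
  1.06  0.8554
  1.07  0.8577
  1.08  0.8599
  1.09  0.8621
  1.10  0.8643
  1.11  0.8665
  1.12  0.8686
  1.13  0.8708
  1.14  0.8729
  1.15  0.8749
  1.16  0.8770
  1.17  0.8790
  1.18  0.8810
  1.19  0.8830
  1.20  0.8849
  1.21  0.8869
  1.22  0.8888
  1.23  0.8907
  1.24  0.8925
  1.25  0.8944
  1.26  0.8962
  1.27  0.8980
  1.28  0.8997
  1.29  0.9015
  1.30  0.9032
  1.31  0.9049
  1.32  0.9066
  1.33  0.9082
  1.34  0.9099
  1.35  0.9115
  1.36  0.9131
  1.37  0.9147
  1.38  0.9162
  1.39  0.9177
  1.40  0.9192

T = 0.75;  σ√T = 0.4157
d₁ = [ln(220/140) + (0.058 − 0.013 + 0.48²/2)·0.75] / 0.4157 = [0.4520 + 0.1202] / 0.4157 = 1.3763 which rounds to 1.38
d₂ = d₁ − σ√T = 1.3763 − 0.4157 = 0.9607 which rounds to 0.96
e^(−qT) = e^(−0.013·0.75) = 0.9903;  e^(−rT) = e^(−0.058·0.75) = 0.9574
N(d₁) = N(1.38) = 0.9162;  N(d₂) = N(0.96) = 0.8315
C = 220·0.9903·0.9162 − 140·0.9574·0.8315 = 199.6088 − 111.4509 = 88.1579

€88.16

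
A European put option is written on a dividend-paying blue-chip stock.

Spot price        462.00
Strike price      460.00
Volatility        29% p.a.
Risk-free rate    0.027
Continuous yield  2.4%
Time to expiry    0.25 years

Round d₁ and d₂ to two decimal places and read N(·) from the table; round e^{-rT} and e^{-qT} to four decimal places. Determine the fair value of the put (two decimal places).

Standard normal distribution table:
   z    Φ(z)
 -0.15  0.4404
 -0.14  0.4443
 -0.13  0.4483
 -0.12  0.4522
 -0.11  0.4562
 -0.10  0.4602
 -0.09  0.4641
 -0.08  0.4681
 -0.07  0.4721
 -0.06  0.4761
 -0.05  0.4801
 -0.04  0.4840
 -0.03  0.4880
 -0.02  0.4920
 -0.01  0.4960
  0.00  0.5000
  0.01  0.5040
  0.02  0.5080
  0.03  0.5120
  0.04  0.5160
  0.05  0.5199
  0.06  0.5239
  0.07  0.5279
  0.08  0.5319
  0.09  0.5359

26.27

σ√T = 0.29·√0.25 = 0.1450
d₁ = [ln(462/460) + (0.027 − 0.024 + ½·0.29²)·0.25] / (σ√T) = (0.0043 + 0.0113) / 0.1450 = 0.1076 → 0.11
d₂ = 0.1076 − 0.1450 = -0.0374 → -0.04
exp(−qT) = exp(−0.024·0.25) = 0.9940;  exp(−rT) = exp(−0.027·0.25) = 0.9933
N(−d₂) = N(0.04) = 0.5160;  N(−d₁) = N(-0.11) = 0.4562
P = 460·0.9933·0.5160 − 462·0.9940·0.4562 = 235.7697 − 209.4998 = 26.2699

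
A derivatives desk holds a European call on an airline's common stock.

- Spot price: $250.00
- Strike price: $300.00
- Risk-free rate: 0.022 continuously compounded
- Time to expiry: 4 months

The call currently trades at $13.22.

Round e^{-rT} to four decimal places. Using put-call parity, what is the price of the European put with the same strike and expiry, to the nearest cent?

exp(−rT) = exp(−0.022·0.3333) = 0.9927
Put-call parity: C − P = S − K·e^(−rT) = 250 − 300·0.9927 = 250 − 297.8100 = -47.8100
P = C − (C − P) = 13.22 − (-47.8100) = 61.0300

$61.03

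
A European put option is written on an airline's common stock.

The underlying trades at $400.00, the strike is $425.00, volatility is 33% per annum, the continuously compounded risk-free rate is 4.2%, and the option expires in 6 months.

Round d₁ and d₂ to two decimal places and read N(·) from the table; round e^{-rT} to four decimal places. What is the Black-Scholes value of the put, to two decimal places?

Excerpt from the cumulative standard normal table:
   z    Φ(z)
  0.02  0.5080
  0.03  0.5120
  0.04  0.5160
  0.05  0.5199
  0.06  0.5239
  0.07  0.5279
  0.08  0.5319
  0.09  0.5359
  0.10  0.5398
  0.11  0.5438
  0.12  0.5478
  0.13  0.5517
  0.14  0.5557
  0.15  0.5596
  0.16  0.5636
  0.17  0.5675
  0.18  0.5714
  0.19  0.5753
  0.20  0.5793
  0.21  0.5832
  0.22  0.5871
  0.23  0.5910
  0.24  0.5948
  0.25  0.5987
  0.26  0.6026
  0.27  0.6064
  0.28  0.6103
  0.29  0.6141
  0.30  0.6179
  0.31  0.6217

σ√T = 0.33·√0.5 = 0.2333
d₁ = [ln(400/425) + (0.042 + 0.33²/2)·0.5] / 0.2333 = [-0.0606 + 0.0482] / 0.2333 = -0.0531 which rounds to -0.05
d₂ = d₁ − σ√T = -0.0531 − 0.2333 = -0.2865 which rounds to -0.29
exp(−rT) = exp(−0.042·0.5) = 0.9792
N(−d₂) = N(0.29) = 0.6141;  N(−d₁) = N(0.05) = 0.5199
P = 425·0.9792·0.6141 − 400·0.5199 = 255.5639 − 207.9600 = 47.6039

$47.60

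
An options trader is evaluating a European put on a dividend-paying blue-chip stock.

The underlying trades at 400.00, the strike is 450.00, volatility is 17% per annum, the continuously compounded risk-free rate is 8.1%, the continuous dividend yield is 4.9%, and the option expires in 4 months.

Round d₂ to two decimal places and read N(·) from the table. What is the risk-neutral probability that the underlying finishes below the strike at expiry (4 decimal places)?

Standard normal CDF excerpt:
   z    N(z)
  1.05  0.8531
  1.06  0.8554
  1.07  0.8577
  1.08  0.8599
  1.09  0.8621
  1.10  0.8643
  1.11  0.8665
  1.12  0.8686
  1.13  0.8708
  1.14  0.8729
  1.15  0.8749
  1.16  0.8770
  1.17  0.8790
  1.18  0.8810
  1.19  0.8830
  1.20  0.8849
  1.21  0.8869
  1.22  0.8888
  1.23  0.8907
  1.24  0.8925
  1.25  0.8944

0.8729

σ√T = 0.17 × 0.5774 = 0.0981
d₁ = [ln(400/450) + (0.081 − 0.049 + 0.17²/2)·0.3333] / 0.0981 = [-0.1178 + 0.0155] / 0.0981 = -1.0423 ≈ -1.04
d₂ = d₁ − σ√T = -1.0423 − 0.0981 = -1.1404 ≈ -1.14
Risk-neutral Pr[S_T < K] = N(−d₂) = N(1.14) = 0.8729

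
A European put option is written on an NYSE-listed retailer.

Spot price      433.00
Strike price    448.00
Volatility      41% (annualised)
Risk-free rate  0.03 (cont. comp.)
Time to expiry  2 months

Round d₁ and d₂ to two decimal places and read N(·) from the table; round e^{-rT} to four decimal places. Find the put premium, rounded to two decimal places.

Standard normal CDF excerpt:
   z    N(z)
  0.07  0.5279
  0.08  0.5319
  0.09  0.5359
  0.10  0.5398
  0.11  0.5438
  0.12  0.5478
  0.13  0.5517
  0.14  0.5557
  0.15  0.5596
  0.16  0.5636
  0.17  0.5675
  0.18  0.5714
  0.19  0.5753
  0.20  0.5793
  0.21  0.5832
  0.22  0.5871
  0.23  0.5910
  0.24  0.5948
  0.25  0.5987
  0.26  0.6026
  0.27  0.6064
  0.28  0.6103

σ√T = 0.41·√0.1667 = 0.1674
ln(S/K) + (r + σ²/2)T = ln(433/448) + (0.03 + 0.41²/2)·0.1667 = -0.0341 + 0.0190 = -0.0150
d₁ = -0.0150 / 0.1674 = -0.0899 ⇒ -0.09
d₂ = d₁ − σ√T = -0.0899 − 0.1674 = -0.2573 ⇒ -0.26
exp(−rT) = exp(−0.03·0.1667) = 0.9950
P = 448·0.9950·N(0.26) − 433·N(0.09) = 448·0.9950·0.6026 − 433·0.5359 = 268.6150 − 232.0447 = 36.5703

36.57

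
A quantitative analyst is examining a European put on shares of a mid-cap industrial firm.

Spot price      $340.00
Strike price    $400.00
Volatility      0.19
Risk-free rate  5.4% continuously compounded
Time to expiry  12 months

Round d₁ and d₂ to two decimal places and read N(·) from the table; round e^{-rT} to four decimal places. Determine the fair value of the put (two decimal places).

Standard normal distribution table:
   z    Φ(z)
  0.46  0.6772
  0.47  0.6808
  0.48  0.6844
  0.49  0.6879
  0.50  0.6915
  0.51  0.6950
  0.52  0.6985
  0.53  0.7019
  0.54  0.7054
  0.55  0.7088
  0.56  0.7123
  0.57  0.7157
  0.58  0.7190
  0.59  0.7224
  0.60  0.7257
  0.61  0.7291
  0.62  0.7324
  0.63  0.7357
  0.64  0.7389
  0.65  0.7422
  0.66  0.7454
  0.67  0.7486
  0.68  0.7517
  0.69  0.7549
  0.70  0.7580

σ√T = 0.19 × 1.0000 = 0.1900
d₁ = [ln(340/400) + (0.054 + ½·0.19²)·1] / (σ√T) = (-0.1625 + 0.0721) / 0.1900 = -0.4762 ≈ -0.48
d₂ = -0.4762 − 0.1900 = -0.6662 ≈ -0.67
e^(−rT) = e^(−0.054·1) = 0.9474
P = 400·0.9474·N(0.67) − 340·N(0.48) = 400·0.9474·0.7486 − 340·0.6844 = 283.6895 − 232.6960 = 50.9935

$50.99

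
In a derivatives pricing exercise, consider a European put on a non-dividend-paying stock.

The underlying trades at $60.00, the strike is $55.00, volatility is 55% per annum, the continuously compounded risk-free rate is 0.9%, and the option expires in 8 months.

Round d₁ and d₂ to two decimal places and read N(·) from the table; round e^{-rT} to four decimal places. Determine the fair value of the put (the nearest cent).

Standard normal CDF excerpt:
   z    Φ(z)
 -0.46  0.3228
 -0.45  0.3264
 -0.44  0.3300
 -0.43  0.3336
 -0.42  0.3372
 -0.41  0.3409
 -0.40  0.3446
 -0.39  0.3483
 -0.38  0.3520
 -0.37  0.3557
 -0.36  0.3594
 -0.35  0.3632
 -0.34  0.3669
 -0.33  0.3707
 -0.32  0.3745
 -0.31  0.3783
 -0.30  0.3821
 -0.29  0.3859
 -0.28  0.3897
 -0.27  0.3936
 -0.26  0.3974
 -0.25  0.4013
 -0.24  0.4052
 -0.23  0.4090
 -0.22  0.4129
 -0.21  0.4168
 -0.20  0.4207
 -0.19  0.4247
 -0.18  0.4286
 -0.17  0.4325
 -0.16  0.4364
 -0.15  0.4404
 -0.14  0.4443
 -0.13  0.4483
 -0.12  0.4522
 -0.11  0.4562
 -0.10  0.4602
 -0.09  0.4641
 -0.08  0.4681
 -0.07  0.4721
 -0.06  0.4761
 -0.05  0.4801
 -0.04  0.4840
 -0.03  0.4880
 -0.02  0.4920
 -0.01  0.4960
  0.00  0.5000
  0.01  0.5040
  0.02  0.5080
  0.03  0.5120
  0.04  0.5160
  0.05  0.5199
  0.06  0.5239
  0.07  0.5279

σ√T = 0.55·√0.6667 = 0.4491
ln(S/K) + (r + σ²/2)T = ln(60/55) + (0.009 + 0.55²/2)·0.6667 = 0.0870 + 0.1068 = 0.1938
d₁ = 0.1938 / 0.4491 = 0.4317 which rounds to 0.43
d₂ = d₁ − σ√T = 0.4317 − 0.4491 = -0.0174 which rounds to -0.02
exp(−rT) = exp(−0.009·0.6667) = 0.9940
N(−d₂) = N(0.02) = 0.5080;  N(−d₁) = N(-0.43) = 0.3336
P = 55·0.9940·0.5080 − 60·0.3336 = 27.7724 − 20.0160 = 7.7564

$7.76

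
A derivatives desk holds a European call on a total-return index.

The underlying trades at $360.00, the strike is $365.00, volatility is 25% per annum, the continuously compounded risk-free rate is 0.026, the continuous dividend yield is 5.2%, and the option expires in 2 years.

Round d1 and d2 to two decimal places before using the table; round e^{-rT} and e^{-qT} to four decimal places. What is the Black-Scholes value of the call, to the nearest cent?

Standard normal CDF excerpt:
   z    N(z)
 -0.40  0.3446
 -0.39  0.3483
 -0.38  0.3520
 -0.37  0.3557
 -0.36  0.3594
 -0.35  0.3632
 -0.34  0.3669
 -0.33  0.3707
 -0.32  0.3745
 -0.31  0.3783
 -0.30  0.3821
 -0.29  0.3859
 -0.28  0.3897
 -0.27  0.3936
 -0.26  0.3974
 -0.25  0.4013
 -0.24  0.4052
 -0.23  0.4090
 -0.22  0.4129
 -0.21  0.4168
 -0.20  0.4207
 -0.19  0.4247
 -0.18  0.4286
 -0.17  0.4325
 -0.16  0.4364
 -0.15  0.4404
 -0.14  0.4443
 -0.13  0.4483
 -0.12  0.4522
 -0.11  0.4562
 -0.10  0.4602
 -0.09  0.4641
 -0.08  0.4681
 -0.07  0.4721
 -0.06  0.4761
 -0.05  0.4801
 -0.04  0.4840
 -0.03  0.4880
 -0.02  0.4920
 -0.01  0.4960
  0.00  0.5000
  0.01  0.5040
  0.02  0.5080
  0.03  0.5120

$36.39

σ√T = 0.25 × 1.4142 = 0.3536
ln(S/K) + (r − q + σ²/2)T = ln(360/365) + (0.026 − 0.052 + 0.25²/2)·2 = -0.0138 + 0.0105 = -0.0033
d₁ = -0.0033 / 0.3536 = -0.0093 ⇒ -0.01
d₂ = d₁ − σ√T = -0.0093 − 0.3536 = -0.3629 ⇒ -0.36
e^(−qT) = e^(−0.052·2) = 0.9012;  e^(−rT) = e^(−0.026·2) = 0.9493
N(d₁) = N(-0.01) = 0.4960;  N(d₂) = N(-0.36) = 0.3594
C = 360·0.9012·0.4960 − 365·0.9493·0.3594 = 160.9183 − 124.5301 = 36.3881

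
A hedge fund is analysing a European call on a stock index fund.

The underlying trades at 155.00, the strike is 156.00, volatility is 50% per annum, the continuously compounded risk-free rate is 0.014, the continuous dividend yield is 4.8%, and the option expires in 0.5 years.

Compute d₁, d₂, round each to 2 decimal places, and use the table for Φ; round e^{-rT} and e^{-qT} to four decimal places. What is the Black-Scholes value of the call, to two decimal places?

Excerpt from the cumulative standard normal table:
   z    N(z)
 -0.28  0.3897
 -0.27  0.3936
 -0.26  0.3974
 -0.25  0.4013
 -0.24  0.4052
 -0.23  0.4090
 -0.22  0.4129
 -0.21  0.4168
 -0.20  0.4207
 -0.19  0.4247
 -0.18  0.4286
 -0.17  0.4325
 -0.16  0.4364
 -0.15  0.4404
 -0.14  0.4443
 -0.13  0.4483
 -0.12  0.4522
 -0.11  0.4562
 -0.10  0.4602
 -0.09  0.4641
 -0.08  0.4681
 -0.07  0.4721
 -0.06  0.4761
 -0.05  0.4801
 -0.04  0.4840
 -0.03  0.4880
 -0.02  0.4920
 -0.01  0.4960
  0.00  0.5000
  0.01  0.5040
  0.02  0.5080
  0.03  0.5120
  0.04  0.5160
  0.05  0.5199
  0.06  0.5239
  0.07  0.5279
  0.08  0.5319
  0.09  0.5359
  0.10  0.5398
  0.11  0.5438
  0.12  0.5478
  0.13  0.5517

19.52

σ√T = 0.5 × 0.7071 = 0.3536
d₁ = [ln(155/156) + (0.014 − 0.048 + 0.5²/2)·0.5] / 0.3536 = [-0.0064 + 0.0455] / 0.3536 = 0.1105 which rounds to 0.11
d₂ = d₁ − σ√T = 0.1105 − 0.3536 = -0.2430 which rounds to -0.24
exp(−qT) = exp(−0.048·0.5) = 0.9763;  exp(−rT) = exp(−0.014·0.5) = 0.9930
N(d₁) = N(0.11) = 0.5438;  N(d₂) = N(-0.24) = 0.4052
C = 155·0.9763·0.5438 − 156·0.9930·0.4052 = 82.2914 − 62.7687 = 19.5226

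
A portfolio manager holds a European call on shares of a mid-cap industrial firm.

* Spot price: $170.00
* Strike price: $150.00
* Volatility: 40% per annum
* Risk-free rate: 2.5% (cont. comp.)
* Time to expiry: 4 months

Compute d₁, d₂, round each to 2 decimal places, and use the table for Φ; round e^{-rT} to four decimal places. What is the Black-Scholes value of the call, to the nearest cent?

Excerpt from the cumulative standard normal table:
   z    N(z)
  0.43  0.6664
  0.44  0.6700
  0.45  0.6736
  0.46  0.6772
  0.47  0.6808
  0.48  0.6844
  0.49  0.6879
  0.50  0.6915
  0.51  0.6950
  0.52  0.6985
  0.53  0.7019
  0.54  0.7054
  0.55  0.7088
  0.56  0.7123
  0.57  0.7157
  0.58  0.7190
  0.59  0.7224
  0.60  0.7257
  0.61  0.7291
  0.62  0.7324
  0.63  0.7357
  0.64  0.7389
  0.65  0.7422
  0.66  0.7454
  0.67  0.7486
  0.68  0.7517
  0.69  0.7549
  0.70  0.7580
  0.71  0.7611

σ√T = 0.4·√0.3333 = 0.2309
d₁ = [ln(170/150) + (0.025 + 0.4²/2)·0.3333] / 0.2309 = [0.1252 + 0.0350] / 0.2309 = 0.6935 → 0.69
d₂ = d₁ − σ√T = 0.6935 − 0.2309 = 0.4626 → 0.46
exp(−rT) = exp(−0.025·0.3333) = 0.9917
N(d₁) = N(0.69) = 0.7549;  N(d₂) = N(0.46) = 0.6772
C = 170·0.7549 − 150·0.9917·0.6772 = 128.3330 − 100.7369 = 27.5961

$27.60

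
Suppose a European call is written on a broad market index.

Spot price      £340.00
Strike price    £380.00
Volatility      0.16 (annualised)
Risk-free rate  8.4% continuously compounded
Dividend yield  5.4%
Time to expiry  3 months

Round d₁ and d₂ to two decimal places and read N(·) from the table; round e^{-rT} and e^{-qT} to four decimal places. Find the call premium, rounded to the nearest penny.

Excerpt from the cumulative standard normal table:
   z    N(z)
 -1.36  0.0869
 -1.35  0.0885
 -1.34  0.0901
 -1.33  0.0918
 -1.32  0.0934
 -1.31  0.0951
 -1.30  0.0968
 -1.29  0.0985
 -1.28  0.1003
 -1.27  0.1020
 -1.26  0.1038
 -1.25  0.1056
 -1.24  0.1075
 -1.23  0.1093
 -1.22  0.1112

£1.29

σ√T = 0.16·√0.25 = 0.0800
ln(S/K) + (r − q + σ²/2)T = ln(340/380) + (0.084 − 0.054 + 0.16²/2)·0.25 = -0.1112 + 0.0107 = -0.1005
d₁ = -0.1005 / 0.0800 = -1.2566 ≈ -1.26
d₂ = d₁ − σ√T = -1.2566 − 0.0800 = -1.3366 ≈ -1.34
exp(−qT) = exp(−0.054·0.25) = 0.9866;  exp(−rT) = exp(−0.084·0.25) = 0.9792
C = 340·0.9866·N(-1.26) − 380·0.9792·N(-1.34) = 340·0.9866·0.1038 − 380·0.9792·0.0901 = 34.8191 − 33.5258 = 1.2932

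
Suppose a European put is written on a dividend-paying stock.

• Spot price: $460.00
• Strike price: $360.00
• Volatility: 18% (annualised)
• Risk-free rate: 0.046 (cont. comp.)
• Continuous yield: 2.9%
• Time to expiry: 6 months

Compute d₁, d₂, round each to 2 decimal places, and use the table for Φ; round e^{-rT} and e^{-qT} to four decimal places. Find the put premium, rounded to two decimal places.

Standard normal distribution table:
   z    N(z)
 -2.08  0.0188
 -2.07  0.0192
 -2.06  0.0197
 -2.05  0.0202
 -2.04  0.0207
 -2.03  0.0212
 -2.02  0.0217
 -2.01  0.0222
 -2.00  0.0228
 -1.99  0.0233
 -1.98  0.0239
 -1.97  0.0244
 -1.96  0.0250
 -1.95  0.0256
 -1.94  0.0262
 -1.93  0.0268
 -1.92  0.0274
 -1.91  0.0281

$0.50

T = 0.5;  σ√T = 0.1273
d₁ = [ln(460/360) + (0.046 − 0.029 + ½·0.18²)·0.5] / (σ√T) = (0.2451 + 0.0166) / 0.1273 = 2.0563 ≈ 2.06
d₂ = 2.0563 − 0.1273 = 1.9290 ≈ 1.93
exp(−qT) = exp(−0.029·0.5) = 0.9856;  exp(−rT) = exp(−0.046·0.5) = 0.9773
P = 360·0.9773·N(-1.93) − 460·0.9856·N(-2.06) = 360·0.9773·0.0268 − 460·0.9856·0.0197 = 9.4290 − 8.9315 = 0.4975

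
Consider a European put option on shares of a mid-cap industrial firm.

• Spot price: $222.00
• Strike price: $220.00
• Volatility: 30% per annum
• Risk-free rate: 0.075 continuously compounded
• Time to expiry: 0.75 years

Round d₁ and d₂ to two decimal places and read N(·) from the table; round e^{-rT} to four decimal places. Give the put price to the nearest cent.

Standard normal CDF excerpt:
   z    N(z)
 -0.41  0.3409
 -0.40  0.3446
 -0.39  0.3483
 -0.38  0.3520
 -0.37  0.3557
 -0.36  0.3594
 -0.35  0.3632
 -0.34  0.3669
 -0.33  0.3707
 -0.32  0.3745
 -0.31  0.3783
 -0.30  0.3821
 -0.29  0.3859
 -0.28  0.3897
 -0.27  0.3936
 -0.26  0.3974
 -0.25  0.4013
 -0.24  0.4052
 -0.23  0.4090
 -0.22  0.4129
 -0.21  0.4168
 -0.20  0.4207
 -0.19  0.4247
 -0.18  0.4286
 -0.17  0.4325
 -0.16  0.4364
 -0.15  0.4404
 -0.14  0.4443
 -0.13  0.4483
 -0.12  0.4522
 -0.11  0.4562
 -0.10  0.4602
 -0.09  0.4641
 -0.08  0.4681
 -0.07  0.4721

$15.90

σ√T = 0.3·√0.75 = 0.2598
d₁ = [ln(222/220) + (0.075 + 0.3²/2)·0.75] / 0.2598 = [0.0090 + 0.0900] / 0.2598 = 0.3812 ⇒ 0.38
d₂ = d₁ − σ√T = 0.3812 − 0.2598 = 0.1214 ⇒ 0.12
e^(−rT) = e^(−0.075·0.75) = 0.9453
P = 220·0.9453·N(-0.12) − 222·N(-0.38) = 220·0.9453·0.4522 − 222·0.3520 = 94.0422 − 78.1440 = 15.8982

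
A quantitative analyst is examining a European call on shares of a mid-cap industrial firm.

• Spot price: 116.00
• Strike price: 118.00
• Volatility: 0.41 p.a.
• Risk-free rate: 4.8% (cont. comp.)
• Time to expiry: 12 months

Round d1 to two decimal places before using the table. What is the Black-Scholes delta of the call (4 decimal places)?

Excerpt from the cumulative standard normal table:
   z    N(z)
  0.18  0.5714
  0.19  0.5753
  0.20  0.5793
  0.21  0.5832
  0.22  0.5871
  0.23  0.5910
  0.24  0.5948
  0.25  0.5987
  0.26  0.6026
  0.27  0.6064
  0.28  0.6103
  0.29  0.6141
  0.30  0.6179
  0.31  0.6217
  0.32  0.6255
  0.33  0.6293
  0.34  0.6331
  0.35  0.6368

0.6103

σ√T = 0.41·√1 = 0.4100
d₁ = [ln(116/118) + (0.048 + 0.41²/2)·1] / 0.4100 = [-0.0171 + 0.1321] / 0.4100 = 0.2804 ≈ 0.28
N(d₁) = N(0.28) = 0.6103
Δ_call = N(d₁) = 0.6103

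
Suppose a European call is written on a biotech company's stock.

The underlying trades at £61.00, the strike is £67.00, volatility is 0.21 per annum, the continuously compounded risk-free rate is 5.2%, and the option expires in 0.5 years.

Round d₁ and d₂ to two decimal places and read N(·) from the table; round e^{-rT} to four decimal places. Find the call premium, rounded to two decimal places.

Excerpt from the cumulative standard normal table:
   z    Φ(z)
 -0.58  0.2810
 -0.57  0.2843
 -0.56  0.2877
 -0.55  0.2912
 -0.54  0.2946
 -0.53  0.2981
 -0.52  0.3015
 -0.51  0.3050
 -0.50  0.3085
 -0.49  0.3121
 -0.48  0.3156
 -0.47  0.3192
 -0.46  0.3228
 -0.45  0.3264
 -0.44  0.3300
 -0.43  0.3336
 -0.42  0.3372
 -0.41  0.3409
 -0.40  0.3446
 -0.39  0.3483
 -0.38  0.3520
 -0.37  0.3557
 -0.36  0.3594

£2.01

T = 0.5;  σ√T = 0.1485
ln(S/K) + (r + σ²/2)T = ln(61/67) + (0.052 + 0.21²/2)·0.5 = -0.0938 + 0.0370 = -0.0568
d₁ = -0.0568 / 0.1485 = -0.3825 → -0.38
d₂ = d₁ − σ√T = -0.3825 − 0.1485 = -0.5310 → -0.53
exp(−rT) = exp(−0.052·0.5) = 0.9743
N(d₁) = N(-0.38) = 0.3520;  N(d₂) = N(-0.53) = 0.2981
C = 61·0.3520 − 67·0.9743·0.2981 = 21.4720 − 19.4594 = 2.0126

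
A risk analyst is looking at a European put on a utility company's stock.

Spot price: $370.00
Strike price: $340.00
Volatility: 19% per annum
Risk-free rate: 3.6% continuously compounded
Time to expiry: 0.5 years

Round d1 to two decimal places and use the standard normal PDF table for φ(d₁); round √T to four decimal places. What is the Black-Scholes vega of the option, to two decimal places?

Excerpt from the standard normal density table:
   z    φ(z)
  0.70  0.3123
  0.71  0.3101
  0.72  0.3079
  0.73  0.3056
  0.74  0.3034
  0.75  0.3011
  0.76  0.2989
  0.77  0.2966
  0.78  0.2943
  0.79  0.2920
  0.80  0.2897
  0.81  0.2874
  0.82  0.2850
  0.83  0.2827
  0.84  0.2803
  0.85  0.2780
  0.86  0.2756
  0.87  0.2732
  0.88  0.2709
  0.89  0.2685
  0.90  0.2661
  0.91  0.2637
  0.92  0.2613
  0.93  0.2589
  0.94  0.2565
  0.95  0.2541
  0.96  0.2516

73.96

σ√T = 0.19 × 0.7071 = 0.1344
d₁ = [ln(370/340) + (0.036 + 0.19²/2)·0.5] / 0.1344 = [0.0846 + 0.0270] / 0.1344 = 0.8305 ≈ 0.83
√T = √0.5 = 0.7071
φ(d₁) = φ(0.83) = 0.2827
vega = S·φ(d₁)·√T = 370·0.2827·0.7071 = 73.9620
(Vega is the same for a European call and put with the same parameters.)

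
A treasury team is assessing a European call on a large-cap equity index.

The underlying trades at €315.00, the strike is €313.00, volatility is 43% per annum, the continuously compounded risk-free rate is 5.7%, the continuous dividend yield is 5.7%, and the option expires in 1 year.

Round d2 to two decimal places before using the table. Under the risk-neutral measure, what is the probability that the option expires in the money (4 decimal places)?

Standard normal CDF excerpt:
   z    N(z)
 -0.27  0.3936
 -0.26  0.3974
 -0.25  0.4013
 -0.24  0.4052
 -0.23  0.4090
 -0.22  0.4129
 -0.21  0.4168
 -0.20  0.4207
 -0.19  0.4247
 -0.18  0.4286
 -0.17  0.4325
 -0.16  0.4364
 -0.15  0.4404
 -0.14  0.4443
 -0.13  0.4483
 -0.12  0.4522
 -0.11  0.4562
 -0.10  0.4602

T = 1;  σ√T = 0.4300
d₁ = [ln(315/313) + (0.057 − 0.057 + 0.43²/2)·1] / 0.4300 = [0.0064 + 0.0924] / 0.4300 = 0.2298 ⇒ 0.23
d₂ = d₁ − σ√T = 0.2298 − 0.4300 = -0.2002 ⇒ -0.20
Pr(exercise) under Q = N(d₂) = 0.4207

0.4207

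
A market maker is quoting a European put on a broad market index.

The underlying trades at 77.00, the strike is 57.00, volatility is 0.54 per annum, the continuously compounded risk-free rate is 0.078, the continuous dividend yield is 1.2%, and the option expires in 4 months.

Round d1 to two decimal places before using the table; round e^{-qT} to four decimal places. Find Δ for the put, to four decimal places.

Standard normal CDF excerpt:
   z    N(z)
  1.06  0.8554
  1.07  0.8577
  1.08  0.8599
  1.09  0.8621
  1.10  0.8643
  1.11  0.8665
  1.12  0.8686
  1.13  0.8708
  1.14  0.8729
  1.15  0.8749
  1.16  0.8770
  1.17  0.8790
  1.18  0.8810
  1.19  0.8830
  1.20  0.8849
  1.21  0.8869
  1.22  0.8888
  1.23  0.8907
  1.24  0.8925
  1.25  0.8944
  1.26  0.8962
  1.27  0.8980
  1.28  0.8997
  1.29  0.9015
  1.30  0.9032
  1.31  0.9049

-0.1165

T = 0.3333;  σ√T = 0.3118
ln(S/K) + (r − q + σ²/2)T = ln(77/57) + (0.078 − 0.012 + 0.54²/2)·0.3333 = 0.3008 + 0.0706 = 0.3714
d₁ = 0.3714 / 0.3118 = 1.1911 ⇒ 1.19
N(d₁) = N(1.19) = 0.8830
Δ_put = exp(−qT)·(N(d₁) − 1) = 0.9960·(0.8830 − 1) = -0.1165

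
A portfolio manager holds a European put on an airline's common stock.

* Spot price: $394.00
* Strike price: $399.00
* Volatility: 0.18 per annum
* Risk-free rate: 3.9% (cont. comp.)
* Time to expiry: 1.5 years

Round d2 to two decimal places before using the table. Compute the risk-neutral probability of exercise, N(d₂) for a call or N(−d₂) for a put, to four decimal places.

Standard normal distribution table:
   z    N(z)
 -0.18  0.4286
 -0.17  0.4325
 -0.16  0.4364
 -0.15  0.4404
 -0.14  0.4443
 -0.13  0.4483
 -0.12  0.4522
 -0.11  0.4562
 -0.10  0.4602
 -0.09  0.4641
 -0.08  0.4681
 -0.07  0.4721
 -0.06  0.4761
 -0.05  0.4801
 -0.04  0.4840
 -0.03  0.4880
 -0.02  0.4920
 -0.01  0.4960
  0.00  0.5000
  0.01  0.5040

0.4602

T = 1.5;  σ√T = 0.2205
d₁ = [ln(394/399) + (0.039 + ½·0.18²)·1.5] / (σ√T) = (-0.0126 + 0.0828) / 0.2205 = 0.3184 ≈ 0.32
d₂ = 0.3184 − 0.2205 = 0.0979 ≈ 0.10
Pr(exercise) under Q = N(−d₂) = N(-0.10) = 0.4602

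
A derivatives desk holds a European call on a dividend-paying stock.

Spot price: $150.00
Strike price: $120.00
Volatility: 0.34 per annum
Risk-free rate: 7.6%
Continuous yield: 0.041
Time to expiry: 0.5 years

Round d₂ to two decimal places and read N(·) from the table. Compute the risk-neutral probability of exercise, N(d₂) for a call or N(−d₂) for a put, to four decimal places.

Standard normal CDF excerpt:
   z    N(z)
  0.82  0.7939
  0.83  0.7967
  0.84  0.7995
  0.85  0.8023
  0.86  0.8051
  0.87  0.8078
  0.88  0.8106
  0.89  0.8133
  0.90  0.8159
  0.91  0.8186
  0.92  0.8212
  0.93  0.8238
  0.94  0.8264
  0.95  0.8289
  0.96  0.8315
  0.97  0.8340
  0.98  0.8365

0.8106

T = 0.5;  σ√T = 0.2404
d₁ = [ln(150/120) + (0.076 − 0.041 + 0.34²/2)·0.5] / 0.2404 = [0.2231 + 0.0464] / 0.2404 = 1.1212 → 1.12
d₂ = d₁ − σ√T = 1.1212 − 0.2404 = 0.8807 → 0.88
Pr(exercise) under Q = N(d₂) = 0.8106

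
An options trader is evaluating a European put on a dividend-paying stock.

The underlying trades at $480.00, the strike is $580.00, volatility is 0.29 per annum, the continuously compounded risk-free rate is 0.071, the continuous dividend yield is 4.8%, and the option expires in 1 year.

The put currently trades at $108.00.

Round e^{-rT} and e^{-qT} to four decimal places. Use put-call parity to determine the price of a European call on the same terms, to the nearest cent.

exp(−qT) = exp(−0.048·1) = 0.9531;  exp(−rT) = exp(−0.071·1) = 0.9315
Put-call parity: C − P = S·e^(−qT) − K·e^(−rT) = 480·0.9531 − 580·0.9315 = 457.4880 − 540.2700 = -82.7820
C = P + (C − P) = 108.00 + (-82.7820) = 25.2180

$25.22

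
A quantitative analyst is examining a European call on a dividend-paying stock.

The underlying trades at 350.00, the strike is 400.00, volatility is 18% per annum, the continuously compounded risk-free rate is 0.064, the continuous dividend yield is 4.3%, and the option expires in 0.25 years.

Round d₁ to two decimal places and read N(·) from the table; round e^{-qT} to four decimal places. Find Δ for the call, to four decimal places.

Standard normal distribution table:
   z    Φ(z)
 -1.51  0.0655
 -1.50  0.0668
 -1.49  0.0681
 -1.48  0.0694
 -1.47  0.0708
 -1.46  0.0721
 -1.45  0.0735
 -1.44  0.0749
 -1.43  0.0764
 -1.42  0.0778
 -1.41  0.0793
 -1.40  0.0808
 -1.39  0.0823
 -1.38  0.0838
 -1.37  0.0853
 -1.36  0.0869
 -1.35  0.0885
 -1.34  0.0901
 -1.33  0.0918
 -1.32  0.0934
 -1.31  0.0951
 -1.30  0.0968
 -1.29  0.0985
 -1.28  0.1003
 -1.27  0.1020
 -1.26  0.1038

σ√T = 0.18 × 0.5000 = 0.0900
d₁ = [ln(350/400) + (0.064 − 0.043 + ½·0.18²)·0.25] / (σ√T) = (-0.1335 + 0.0093) / 0.0900 = -1.3803 → -1.38
N(d₁) = N(-1.38) = 0.0838
Δ_call = e^(−qT)·N(d₁) = 0.9893·0.0838 = 0.0829

0.0829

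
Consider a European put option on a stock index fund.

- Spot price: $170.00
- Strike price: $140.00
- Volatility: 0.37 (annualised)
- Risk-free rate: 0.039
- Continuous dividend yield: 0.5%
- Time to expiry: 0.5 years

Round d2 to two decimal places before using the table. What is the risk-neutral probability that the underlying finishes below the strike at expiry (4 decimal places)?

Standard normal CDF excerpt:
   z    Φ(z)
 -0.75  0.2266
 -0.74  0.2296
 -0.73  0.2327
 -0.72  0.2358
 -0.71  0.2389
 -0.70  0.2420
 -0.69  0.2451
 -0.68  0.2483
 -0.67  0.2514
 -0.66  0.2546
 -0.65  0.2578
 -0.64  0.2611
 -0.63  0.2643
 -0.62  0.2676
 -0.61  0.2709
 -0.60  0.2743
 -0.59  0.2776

0.2483

T = 0.5;  σ√T = 0.2616
d₁ = [ln(170/140) + (0.039 − 0.005 + ½·0.37²)·0.5] / (σ√T) = (0.1942 + 0.0512) / 0.2616 = 0.9379 → 0.94
d₂ = 0.9379 − 0.2616 = 0.6763 → 0.68
Risk-neutral Pr[S_T < K] = N(−d₂) = N(-0.68) = 0.2483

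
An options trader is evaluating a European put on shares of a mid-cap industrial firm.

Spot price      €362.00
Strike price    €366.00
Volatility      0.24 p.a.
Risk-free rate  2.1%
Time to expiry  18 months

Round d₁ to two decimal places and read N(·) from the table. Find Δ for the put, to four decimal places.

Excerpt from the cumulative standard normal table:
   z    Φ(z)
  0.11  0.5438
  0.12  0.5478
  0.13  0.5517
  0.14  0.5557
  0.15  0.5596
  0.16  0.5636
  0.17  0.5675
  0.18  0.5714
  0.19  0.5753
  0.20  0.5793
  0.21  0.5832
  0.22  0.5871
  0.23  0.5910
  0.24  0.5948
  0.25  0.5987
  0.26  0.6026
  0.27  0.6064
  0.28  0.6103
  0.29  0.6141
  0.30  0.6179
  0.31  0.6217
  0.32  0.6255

-0.4129

σ√T = 0.24·√1.5 = 0.2939
d₁ = [ln(362/366) + (0.021 + 0.24²/2)·1.5] / 0.2939 = [-0.0110 + 0.0747] / 0.2939 = 0.2167 which rounds to 0.22
N(d₁) = N(0.22) = 0.5871
Δ_put = N(d₁) − 1 = 0.5871 − 1 = -0.4129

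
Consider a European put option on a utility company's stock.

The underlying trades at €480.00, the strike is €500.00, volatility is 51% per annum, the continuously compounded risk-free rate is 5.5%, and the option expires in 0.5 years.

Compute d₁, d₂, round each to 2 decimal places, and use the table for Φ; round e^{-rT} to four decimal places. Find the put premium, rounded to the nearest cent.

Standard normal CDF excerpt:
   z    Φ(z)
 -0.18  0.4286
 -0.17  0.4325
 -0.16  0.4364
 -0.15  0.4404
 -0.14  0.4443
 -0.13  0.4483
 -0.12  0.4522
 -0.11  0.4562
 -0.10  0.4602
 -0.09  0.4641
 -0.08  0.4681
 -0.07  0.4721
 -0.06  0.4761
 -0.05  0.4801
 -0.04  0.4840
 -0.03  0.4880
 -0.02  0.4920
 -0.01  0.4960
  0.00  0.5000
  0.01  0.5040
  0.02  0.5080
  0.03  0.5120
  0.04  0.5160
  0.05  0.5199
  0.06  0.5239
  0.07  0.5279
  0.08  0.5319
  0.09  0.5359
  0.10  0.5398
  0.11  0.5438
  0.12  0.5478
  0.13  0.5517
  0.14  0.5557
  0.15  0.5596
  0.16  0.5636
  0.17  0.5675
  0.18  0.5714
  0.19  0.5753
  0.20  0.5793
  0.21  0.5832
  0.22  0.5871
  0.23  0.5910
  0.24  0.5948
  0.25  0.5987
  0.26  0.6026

σ√T = 0.51 × 0.7071 = 0.3606
d₁ = [ln(480/500) + (0.055 + 0.51²/2)·0.5] / 0.3606 = [-0.0408 + 0.0925] / 0.3606 = 0.1434 → 0.14
d₂ = d₁ − σ√T = 0.1434 − 0.3606 = -0.2173 → -0.22
e^(−rT) = e^(−0.055·0.5) = 0.9729
N(−d₂) = N(0.22) = 0.5871;  N(−d₁) = N(-0.14) = 0.4443
P = 500·0.9729·0.5871 − 480·0.4443 = 285.5948 − 213.2640 = 72.3308

€72.33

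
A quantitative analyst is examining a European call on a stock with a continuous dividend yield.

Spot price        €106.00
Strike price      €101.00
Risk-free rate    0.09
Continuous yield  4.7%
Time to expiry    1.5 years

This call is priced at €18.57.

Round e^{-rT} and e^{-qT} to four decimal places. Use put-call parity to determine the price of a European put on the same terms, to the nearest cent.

exp(−qT) = exp(−0.047·1.5) = 0.9319;  exp(−rT) = exp(−0.09·1.5) = 0.8737
Put-call parity: C − P = S·e^(−qT) − K·e^(−rT) = 106·0.9319 − 101·0.8737 = 98.7814 − 88.2437 = 10.5377
P = C − (C − P) = 18.57 − (10.5377) = 8.0323

€8.03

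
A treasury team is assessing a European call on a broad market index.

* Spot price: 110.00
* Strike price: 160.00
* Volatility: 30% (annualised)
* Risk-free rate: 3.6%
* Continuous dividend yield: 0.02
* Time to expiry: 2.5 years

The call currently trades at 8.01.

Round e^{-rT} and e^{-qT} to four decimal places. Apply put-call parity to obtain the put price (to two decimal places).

49.60

exp(−qT) = exp(−0.02·2.5) = 0.9512;  exp(−rT) = exp(−0.036·2.5) = 0.9139
Put-call parity: C − P = S·e^(−qT) − K·e^(−rT) = 110·0.9512 − 160·0.9139 = 104.6320 − 146.2240 = -41.5920
P = C − (C − P) = 8.01 − (-41.5920) = 49.6020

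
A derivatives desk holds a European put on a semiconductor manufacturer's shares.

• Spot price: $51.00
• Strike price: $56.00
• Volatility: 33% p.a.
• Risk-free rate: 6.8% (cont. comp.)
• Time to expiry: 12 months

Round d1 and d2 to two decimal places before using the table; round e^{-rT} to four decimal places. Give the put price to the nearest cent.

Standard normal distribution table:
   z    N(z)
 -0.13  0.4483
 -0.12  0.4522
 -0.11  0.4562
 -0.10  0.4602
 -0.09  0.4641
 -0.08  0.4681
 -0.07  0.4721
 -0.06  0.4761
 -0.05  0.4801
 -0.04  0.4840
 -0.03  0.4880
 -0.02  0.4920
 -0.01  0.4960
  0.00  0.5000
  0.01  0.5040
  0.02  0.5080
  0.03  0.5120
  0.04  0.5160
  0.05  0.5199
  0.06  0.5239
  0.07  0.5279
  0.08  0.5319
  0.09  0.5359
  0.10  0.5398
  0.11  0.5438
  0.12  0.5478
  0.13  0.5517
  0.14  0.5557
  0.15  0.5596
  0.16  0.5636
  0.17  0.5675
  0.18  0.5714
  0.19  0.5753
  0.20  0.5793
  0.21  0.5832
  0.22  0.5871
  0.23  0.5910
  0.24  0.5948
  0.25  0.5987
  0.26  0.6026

$7.45

T = 1;  σ√T = 0.3300
ln(S/K) + (r + σ²/2)T = ln(51/56) + (0.068 + 0.33²/2)·1 = -0.0935 + 0.1225 = 0.0289
d₁ = 0.0289 / 0.3300 = 0.0876 ≈ 0.09
d₂ = d₁ − σ√T = 0.0876 − 0.3300 = -0.2424 ≈ -0.24
e^(−rT) = e^(−0.068·1) = 0.9343
N(−d₂) = N(0.24) = 0.5948;  N(−d₁) = N(-0.09) = 0.4641
P = 56·0.9343·0.5948 − 51·0.4641 = 31.1204 − 23.6691 = 7.4513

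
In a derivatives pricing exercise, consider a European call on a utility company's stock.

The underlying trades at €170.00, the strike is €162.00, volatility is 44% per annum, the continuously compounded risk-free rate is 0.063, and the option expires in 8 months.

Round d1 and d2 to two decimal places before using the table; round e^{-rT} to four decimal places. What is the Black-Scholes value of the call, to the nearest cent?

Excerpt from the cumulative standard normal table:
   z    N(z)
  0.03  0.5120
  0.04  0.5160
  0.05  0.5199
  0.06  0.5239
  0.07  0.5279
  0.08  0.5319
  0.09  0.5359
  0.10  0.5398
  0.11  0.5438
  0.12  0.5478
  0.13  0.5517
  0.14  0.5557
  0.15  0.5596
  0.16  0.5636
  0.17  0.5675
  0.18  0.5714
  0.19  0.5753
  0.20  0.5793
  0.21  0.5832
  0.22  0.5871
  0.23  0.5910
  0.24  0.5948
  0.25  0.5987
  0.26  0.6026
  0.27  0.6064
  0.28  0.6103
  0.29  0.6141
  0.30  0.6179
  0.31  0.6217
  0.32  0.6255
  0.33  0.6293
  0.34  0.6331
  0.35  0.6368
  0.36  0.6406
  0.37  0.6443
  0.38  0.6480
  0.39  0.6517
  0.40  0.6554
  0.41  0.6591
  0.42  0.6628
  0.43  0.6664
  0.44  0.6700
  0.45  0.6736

€31.28

σ√T = 0.44·√0.6667 = 0.3593
d₁ = [ln(170/162) + (0.063 + ½·0.44²)·0.6667] / (σ√T) = (0.0482 + 0.1065) / 0.3593 = 0.4307 which rounds to 0.43
d₂ = 0.4307 − 0.3593 = 0.0714 which rounds to 0.07
exp(−rT) = exp(−0.063·0.6667) = 0.9589
N(d₁) = N(0.43) = 0.6664;  N(d₂) = N(0.07) = 0.5279
C = 170·0.6664 − 162·0.9589·0.5279 = 113.2880 − 82.0049 = 31.2831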